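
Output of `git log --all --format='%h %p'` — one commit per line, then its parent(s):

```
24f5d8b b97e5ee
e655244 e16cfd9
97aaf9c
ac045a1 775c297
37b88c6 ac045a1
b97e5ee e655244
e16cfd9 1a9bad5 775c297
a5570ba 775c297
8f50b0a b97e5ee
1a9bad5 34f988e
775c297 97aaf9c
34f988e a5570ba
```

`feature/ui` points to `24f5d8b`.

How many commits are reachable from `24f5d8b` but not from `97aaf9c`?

Reachable from 24f5d8b: {1a9bad5, 24f5d8b, 34f988e, 775c297, 97aaf9c, a5570ba, b97e5ee, e16cfd9, e655244}.
Reachable from 97aaf9c: {97aaf9c}.
In 24f5d8b's history but not 97aaf9c's: {1a9bad5, 24f5d8b, 34f988e, 775c297, a5570ba, b97e5ee, e16cfd9, e655244} — 8 commits.

8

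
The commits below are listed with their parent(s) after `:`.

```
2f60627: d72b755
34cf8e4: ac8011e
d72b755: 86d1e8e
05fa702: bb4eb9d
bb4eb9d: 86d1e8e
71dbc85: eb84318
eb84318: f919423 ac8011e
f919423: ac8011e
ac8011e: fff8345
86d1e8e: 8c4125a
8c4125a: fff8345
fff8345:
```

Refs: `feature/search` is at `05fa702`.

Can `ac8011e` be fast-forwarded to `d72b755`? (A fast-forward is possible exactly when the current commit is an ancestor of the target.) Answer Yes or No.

No

A fast-forward from ac8011e to d72b755 is possible iff ac8011e is an ancestor of d72b755.
Ancestors of d72b755: {86d1e8e, 8c4125a, d72b755, fff8345}.
ac8011e is not among them, so fast-forward is not possible.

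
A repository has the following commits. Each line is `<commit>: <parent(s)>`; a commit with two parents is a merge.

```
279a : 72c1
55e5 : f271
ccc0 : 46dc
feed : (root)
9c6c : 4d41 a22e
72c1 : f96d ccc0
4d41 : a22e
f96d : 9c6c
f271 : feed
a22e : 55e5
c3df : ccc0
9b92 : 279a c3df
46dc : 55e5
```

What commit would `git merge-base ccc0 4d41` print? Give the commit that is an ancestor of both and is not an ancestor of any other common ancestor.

Ancestors of ccc0: {46dc, 55e5, ccc0, f271, feed}.
Ancestors of 4d41: {4d41, 55e5, a22e, f271, feed}.
Common ancestors: {55e5, f271, feed}.
Among these, 55e5 is not an ancestor of any other common ancestor — it is the merge base.

55e5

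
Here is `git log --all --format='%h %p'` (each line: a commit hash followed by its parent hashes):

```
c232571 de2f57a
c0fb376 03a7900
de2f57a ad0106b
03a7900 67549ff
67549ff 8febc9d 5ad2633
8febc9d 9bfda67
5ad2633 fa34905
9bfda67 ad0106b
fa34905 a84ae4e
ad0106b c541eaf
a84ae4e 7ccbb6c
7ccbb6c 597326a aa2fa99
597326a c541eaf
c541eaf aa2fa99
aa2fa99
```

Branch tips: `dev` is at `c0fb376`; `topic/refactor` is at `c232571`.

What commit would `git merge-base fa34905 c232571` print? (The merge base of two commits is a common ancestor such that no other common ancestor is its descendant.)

c541eaf

Ancestors of fa34905: {597326a, 7ccbb6c, a84ae4e, aa2fa99, c541eaf, fa34905}.
Ancestors of c232571: {aa2fa99, ad0106b, c232571, c541eaf, de2f57a}.
Common ancestors: {aa2fa99, c541eaf}.
Among these, c541eaf is not an ancestor of any other common ancestor — it is the merge base.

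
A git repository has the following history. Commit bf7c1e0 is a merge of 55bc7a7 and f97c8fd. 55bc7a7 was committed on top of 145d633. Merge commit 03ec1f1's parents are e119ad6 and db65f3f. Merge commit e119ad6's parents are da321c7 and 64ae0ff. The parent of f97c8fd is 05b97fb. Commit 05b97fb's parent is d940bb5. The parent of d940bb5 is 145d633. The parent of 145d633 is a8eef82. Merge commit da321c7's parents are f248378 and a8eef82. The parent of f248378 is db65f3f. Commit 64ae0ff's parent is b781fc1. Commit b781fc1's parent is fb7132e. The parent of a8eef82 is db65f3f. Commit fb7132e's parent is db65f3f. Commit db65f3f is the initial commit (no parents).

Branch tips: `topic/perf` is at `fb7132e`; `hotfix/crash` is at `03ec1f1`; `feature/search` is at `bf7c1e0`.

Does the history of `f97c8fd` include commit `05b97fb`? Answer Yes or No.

Yes

Ancestors of f97c8fd (commits reachable by following parents): {05b97fb, 145d633, a8eef82, d940bb5, db65f3f, f97c8fd}.
05b97fb is in that set, so it is an ancestor of f97c8fd.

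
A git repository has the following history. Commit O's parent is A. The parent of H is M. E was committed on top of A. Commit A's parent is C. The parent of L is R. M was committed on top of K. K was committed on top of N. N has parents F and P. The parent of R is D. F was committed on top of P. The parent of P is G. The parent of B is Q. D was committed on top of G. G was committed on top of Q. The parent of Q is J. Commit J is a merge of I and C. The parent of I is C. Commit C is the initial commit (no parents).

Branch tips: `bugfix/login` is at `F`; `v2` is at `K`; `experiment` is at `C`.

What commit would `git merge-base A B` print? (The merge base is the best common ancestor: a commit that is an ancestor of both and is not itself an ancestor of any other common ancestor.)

C

Ancestors of A: {A, C}.
Ancestors of B: {B, C, I, J, Q}.
Common ancestors: {C}.
The only common ancestor is C, so it is the merge base.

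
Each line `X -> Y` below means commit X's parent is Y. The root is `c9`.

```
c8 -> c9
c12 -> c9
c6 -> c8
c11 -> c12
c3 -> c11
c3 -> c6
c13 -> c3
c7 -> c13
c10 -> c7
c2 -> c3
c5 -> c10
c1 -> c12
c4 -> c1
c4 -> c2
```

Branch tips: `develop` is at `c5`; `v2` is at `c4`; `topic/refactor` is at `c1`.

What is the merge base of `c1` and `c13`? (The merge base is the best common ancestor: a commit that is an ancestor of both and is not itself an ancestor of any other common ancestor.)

Ancestors of c1: {c1, c12, c9}.
Ancestors of c13: {c11, c12, c13, c3, c6, c8, c9}.
Common ancestors: {c12, c9}.
Among these, c12 is not an ancestor of any other common ancestor — it is the merge base.

c12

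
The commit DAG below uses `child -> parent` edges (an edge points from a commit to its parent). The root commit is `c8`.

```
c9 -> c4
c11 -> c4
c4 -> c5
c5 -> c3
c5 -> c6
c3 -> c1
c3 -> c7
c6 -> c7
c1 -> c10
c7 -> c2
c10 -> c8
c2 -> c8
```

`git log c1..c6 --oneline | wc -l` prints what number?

3

Reachable from c6: {c2, c6, c7, c8}.
Reachable from c1: {c1, c10, c8}.
In c6's history but not c1's: {c2, c6, c7} — 3 commits.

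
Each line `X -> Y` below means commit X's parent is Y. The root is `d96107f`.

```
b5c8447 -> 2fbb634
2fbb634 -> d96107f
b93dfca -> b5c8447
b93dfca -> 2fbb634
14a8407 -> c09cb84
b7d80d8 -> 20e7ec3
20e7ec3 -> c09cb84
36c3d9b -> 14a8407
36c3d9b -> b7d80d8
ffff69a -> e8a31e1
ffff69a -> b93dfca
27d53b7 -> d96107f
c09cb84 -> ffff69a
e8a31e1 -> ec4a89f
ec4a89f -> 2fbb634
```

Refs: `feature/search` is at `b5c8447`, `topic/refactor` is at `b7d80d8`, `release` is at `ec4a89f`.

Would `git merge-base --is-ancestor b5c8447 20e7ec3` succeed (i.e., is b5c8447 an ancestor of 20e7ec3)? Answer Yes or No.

Yes

Ancestors of 20e7ec3 (commits reachable by following parents): {20e7ec3, 2fbb634, b5c8447, b93dfca, c09cb84, d96107f, e8a31e1, ec4a89f, ffff69a}.
b5c8447 is in that set, so it is an ancestor of 20e7ec3.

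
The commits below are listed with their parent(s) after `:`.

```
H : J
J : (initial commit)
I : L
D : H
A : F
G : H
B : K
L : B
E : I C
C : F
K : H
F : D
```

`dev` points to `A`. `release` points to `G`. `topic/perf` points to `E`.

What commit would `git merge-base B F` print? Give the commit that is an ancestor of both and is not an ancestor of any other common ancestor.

H

Ancestors of B: {B, H, J, K}.
Ancestors of F: {D, F, H, J}.
Common ancestors: {H, J}.
Among these, H is not an ancestor of any other common ancestor — it is the merge base.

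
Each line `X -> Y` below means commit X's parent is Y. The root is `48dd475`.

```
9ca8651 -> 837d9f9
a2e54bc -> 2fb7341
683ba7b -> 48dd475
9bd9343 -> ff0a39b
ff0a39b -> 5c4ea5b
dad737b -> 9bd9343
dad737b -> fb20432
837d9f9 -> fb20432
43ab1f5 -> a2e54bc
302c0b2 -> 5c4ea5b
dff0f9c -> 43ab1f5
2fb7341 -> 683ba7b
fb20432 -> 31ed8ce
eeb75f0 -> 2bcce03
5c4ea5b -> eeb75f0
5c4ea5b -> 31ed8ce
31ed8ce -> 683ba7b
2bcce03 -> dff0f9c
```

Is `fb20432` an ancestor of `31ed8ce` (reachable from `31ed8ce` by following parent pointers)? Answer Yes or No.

No

Ancestors of 31ed8ce: {31ed8ce, 48dd475, 683ba7b}.
fb20432 is not in that set, so it is not an ancestor of 31ed8ce.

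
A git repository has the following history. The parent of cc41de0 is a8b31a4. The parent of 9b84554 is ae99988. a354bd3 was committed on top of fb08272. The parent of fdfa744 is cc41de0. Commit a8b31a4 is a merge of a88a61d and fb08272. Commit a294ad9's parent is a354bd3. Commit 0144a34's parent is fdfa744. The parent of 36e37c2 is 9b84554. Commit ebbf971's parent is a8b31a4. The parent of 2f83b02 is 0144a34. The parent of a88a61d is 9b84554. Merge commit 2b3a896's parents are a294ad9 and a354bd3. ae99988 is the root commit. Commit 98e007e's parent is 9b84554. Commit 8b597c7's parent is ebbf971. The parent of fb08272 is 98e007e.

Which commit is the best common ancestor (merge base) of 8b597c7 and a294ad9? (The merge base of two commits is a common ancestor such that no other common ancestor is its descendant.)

Ancestors of 8b597c7: {8b597c7, 98e007e, 9b84554, a88a61d, a8b31a4, ae99988, ebbf971, fb08272}.
Ancestors of a294ad9: {98e007e, 9b84554, a294ad9, a354bd3, ae99988, fb08272}.
Common ancestors: {98e007e, 9b84554, ae99988, fb08272}.
Among these, fb08272 is not an ancestor of any other common ancestor — it is the merge base.

fb08272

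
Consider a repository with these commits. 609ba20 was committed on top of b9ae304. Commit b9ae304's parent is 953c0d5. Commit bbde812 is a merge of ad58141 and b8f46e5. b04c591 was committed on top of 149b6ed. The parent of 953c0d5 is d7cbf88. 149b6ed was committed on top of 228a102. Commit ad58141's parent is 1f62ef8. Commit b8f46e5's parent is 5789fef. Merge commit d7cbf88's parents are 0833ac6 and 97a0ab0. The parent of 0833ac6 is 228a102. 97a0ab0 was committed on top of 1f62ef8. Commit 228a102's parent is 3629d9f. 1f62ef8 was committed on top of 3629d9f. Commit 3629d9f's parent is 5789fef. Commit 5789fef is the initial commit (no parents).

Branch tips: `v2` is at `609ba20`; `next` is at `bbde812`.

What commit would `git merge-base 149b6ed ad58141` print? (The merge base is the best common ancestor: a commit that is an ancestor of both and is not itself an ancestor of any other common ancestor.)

Ancestors of 149b6ed: {149b6ed, 228a102, 3629d9f, 5789fef}.
Ancestors of ad58141: {1f62ef8, 3629d9f, 5789fef, ad58141}.
Common ancestors: {3629d9f, 5789fef}.
Among these, 3629d9f is not an ancestor of any other common ancestor — it is the merge base.

3629d9f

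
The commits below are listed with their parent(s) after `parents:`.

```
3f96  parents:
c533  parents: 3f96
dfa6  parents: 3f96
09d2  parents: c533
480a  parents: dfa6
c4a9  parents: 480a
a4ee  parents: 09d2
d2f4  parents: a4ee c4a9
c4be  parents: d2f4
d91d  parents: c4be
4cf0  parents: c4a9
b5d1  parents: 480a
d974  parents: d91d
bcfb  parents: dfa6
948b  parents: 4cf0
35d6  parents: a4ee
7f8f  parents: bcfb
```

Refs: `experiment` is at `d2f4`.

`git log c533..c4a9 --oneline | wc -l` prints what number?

Reachable from c4a9: {3f96, 480a, c4a9, dfa6}.
Reachable from c533: {3f96, c533}.
In c4a9's history but not c533's: {480a, c4a9, dfa6} — 3 commits.

3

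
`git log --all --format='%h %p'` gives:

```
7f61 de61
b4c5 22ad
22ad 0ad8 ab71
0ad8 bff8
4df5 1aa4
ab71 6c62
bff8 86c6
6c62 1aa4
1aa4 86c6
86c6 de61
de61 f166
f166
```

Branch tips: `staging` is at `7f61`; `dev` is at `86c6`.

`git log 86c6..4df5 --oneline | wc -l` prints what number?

2

Reachable from 4df5: {1aa4, 4df5, 86c6, de61, f166}.
Reachable from 86c6: {86c6, de61, f166}.
In 4df5's history but not 86c6's: {1aa4, 4df5} — 2 commits.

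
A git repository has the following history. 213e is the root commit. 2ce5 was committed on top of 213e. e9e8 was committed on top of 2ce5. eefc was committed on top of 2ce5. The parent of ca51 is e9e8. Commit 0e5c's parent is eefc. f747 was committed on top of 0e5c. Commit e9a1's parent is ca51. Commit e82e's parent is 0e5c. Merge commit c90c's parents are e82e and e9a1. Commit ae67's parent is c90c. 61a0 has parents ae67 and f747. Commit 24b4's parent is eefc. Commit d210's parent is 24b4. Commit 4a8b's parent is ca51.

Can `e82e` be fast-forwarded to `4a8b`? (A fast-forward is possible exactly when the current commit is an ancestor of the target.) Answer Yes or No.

No

A fast-forward from e82e to 4a8b is possible iff e82e is an ancestor of 4a8b.
Ancestors of 4a8b: {213e, 2ce5, 4a8b, ca51, e9e8}.
e82e is not among them, so fast-forward is not possible.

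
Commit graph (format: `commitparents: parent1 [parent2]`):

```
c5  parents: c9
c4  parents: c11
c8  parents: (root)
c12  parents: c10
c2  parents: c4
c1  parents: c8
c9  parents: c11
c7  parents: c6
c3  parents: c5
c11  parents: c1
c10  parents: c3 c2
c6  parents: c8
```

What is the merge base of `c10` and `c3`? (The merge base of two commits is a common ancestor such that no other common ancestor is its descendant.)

Ancestors of c10: {c1, c10, c11, c2, c3, c4, c5, c8, c9}.
Ancestors of c3: {c1, c11, c3, c5, c8, c9}.
Common ancestors: {c1, c11, c3, c5, c8, c9}.
Among these, c3 is not an ancestor of any other common ancestor — it is the merge base.

c3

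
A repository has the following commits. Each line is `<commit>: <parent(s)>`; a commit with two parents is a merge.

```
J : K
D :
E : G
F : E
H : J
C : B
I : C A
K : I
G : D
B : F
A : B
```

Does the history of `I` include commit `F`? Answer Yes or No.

Yes

Ancestors of I (commits reachable by following parents): {A, B, C, D, E, F, G, I}.
F is in that set, so it is an ancestor of I.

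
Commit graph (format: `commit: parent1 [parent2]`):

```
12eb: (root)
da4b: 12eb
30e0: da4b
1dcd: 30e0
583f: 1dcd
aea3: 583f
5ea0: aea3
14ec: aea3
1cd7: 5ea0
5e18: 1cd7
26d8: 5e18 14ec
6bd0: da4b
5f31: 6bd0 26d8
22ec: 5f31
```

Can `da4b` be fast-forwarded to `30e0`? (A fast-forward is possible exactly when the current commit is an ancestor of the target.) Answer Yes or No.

Yes

A fast-forward from da4b to 30e0 is possible iff da4b is an ancestor of 30e0.
Ancestors of 30e0: {12eb, 30e0, da4b}.
da4b is among them, so fast-forward is possible.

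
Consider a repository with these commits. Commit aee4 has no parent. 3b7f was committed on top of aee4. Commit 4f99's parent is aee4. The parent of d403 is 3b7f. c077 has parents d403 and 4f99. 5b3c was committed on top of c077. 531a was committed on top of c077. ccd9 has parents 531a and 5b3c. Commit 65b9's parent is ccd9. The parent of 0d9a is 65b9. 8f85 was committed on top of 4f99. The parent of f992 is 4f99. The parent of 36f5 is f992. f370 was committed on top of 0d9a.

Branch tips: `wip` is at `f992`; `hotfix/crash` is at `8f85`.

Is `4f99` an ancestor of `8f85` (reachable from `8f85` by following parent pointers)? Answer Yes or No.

Ancestors of 8f85 (commits reachable by following parents): {4f99, 8f85, aee4}.
4f99 is in that set, so it is an ancestor of 8f85.

Yes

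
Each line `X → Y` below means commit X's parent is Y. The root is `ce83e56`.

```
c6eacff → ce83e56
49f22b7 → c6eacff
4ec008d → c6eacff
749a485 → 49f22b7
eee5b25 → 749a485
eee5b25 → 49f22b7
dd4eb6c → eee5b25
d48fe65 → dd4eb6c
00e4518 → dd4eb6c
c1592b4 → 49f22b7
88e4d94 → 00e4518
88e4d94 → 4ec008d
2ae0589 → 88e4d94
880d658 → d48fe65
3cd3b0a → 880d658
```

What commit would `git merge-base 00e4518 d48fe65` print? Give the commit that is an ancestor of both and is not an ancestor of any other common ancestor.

dd4eb6c

Ancestors of 00e4518: {00e4518, 49f22b7, 749a485, c6eacff, ce83e56, dd4eb6c, eee5b25}.
Ancestors of d48fe65: {49f22b7, 749a485, c6eacff, ce83e56, d48fe65, dd4eb6c, eee5b25}.
Common ancestors: {49f22b7, 749a485, c6eacff, ce83e56, dd4eb6c, eee5b25}.
Among these, dd4eb6c is not an ancestor of any other common ancestor — it is the merge base.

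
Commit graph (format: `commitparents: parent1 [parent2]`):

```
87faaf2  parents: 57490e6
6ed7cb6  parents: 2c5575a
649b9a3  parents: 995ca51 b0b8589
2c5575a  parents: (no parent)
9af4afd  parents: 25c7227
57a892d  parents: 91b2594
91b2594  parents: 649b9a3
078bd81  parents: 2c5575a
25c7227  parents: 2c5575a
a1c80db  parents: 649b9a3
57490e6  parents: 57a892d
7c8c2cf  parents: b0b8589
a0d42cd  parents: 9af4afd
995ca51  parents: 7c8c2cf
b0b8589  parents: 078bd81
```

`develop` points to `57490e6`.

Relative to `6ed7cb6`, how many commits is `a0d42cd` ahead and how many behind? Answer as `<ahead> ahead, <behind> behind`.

Reachable from a0d42cd: {25c7227, 2c5575a, 9af4afd, a0d42cd}.
Reachable from 6ed7cb6: {2c5575a, 6ed7cb6}.
Only in a0d42cd's history (ahead): {25c7227, 9af4afd, a0d42cd} — 3.
Only in 6ed7cb6's history (behind): {6ed7cb6} — 1.

3 ahead, 1 behind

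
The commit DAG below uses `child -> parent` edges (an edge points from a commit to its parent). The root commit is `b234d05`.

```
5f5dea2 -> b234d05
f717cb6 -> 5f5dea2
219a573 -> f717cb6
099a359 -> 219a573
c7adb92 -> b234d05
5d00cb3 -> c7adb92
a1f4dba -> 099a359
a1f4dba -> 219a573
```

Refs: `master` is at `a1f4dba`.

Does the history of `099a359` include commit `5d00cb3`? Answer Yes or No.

Ancestors of 099a359: {099a359, 219a573, 5f5dea2, b234d05, f717cb6}.
5d00cb3 is not in that set, so it is not an ancestor of 099a359.

No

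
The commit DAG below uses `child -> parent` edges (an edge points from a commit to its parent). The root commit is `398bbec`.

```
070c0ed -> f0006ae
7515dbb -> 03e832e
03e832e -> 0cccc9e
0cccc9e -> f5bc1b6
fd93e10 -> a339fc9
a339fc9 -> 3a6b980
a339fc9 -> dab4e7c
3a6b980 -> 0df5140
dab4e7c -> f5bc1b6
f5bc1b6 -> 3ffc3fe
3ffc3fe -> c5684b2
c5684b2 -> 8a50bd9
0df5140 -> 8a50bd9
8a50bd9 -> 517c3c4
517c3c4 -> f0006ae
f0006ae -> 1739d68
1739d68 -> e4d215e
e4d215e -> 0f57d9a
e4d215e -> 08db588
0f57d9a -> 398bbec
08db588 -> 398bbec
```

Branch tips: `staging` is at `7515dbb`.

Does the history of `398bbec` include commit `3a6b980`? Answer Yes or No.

Ancestors of 398bbec: {398bbec}.
3a6b980 is not in that set, so it is not an ancestor of 398bbec.

No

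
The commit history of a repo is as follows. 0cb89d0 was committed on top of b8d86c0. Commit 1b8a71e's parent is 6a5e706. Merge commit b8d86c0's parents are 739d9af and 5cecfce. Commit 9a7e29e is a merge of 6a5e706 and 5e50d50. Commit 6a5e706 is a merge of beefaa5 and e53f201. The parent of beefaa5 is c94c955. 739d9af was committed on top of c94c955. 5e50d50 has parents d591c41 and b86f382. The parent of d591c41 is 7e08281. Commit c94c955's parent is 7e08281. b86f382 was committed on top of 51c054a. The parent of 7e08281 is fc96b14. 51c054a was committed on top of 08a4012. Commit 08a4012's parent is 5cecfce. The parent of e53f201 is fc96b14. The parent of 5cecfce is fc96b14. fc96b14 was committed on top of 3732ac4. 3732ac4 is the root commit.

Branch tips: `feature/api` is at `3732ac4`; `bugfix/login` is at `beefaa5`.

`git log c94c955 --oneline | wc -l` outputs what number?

Walking parent pointers from c94c955: reachable set = {3732ac4, 7e08281, c94c955, fc96b14}.
That is 4 commits.

4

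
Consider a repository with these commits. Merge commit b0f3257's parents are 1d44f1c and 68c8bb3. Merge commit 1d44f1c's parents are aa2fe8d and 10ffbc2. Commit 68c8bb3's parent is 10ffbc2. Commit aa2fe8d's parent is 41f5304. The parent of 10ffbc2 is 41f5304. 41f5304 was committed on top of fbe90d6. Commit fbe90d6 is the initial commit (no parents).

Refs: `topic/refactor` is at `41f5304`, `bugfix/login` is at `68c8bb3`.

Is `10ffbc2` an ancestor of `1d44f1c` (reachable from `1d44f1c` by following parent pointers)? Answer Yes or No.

Ancestors of 1d44f1c (commits reachable by following parents): {10ffbc2, 1d44f1c, 41f5304, aa2fe8d, fbe90d6}.
10ffbc2 is in that set, so it is an ancestor of 1d44f1c.

Yes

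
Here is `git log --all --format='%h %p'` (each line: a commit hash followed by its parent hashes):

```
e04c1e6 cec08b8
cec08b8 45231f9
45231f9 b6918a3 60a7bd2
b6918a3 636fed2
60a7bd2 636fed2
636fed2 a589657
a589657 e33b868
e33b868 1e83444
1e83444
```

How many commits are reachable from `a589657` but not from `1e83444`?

Reachable from a589657: {1e83444, a589657, e33b868}.
Reachable from 1e83444: {1e83444}.
In a589657's history but not 1e83444's: {a589657, e33b868} — 2 commits.

2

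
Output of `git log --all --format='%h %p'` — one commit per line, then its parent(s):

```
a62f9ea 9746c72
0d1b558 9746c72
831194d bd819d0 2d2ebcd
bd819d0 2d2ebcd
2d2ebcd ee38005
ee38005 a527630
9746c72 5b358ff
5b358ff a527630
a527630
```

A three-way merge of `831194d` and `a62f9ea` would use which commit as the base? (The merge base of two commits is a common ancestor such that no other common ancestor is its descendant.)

a527630

Ancestors of 831194d: {2d2ebcd, 831194d, a527630, bd819d0, ee38005}.
Ancestors of a62f9ea: {5b358ff, 9746c72, a527630, a62f9ea}.
Common ancestors: {a527630}.
The only common ancestor is a527630, so it is the merge base.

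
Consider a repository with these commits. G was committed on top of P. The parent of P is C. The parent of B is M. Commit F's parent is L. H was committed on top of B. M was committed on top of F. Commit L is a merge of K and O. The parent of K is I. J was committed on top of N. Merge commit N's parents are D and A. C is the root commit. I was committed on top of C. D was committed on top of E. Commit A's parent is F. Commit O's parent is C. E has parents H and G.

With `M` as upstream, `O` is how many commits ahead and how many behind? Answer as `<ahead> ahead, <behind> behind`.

Reachable from O: {C, O}.
Reachable from M: {C, F, I, K, L, M, O}.
Only in O's history (ahead): {} — 0.
Only in M's history (behind): {F, I, K, L, M} — 5.

0 ahead, 5 behind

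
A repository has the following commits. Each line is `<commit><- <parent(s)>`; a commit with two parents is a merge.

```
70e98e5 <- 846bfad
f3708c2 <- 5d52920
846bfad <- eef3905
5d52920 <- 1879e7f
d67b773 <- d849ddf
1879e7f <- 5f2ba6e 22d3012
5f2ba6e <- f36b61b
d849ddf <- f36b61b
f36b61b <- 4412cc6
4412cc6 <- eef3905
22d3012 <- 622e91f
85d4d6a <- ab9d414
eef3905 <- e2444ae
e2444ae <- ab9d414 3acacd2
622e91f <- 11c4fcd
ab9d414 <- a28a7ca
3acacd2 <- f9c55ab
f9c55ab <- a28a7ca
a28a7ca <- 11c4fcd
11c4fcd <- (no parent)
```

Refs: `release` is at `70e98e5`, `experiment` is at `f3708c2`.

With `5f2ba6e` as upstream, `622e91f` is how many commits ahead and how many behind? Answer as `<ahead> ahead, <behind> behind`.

Reachable from 622e91f: {11c4fcd, 622e91f}.
Reachable from 5f2ba6e: {11c4fcd, 3acacd2, 4412cc6, 5f2ba6e, a28a7ca, ab9d414, e2444ae, eef3905, f36b61b, f9c55ab}.
Only in 622e91f's history (ahead): {622e91f} — 1.
Only in 5f2ba6e's history (behind): {3acacd2, 4412cc6, 5f2ba6e, a28a7ca, ab9d414, e2444ae, eef3905, f36b61b, f9c55ab} — 9.

1 ahead, 9 behind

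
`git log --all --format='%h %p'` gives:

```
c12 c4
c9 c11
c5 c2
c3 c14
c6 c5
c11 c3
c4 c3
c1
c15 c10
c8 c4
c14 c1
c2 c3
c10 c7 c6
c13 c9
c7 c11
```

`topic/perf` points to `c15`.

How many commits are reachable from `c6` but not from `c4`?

3

Reachable from c6: {c1, c14, c2, c3, c5, c6}.
Reachable from c4: {c1, c14, c3, c4}.
In c6's history but not c4's: {c2, c5, c6} — 3 commits.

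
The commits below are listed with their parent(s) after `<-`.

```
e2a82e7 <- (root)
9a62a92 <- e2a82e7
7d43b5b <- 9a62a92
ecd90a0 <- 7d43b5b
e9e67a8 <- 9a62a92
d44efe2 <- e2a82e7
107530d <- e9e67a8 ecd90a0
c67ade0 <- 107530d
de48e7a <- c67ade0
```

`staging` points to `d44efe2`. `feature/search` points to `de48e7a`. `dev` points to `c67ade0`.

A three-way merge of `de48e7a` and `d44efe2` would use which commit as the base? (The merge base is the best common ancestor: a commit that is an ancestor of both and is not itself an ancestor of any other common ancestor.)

e2a82e7

Ancestors of de48e7a: {107530d, 7d43b5b, 9a62a92, c67ade0, de48e7a, e2a82e7, e9e67a8, ecd90a0}.
Ancestors of d44efe2: {d44efe2, e2a82e7}.
Common ancestors: {e2a82e7}.
The only common ancestor is e2a82e7, so it is the merge base.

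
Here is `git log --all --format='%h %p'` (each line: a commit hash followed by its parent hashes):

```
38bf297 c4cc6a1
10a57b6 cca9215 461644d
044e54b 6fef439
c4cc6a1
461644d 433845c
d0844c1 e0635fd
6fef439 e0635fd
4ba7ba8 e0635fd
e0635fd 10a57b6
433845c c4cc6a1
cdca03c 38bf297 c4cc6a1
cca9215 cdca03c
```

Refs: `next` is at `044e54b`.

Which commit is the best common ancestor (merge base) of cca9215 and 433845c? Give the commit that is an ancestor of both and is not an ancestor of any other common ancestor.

Ancestors of cca9215: {38bf297, c4cc6a1, cca9215, cdca03c}.
Ancestors of 433845c: {433845c, c4cc6a1}.
Common ancestors: {c4cc6a1}.
The only common ancestor is c4cc6a1, so it is the merge base.

c4cc6a1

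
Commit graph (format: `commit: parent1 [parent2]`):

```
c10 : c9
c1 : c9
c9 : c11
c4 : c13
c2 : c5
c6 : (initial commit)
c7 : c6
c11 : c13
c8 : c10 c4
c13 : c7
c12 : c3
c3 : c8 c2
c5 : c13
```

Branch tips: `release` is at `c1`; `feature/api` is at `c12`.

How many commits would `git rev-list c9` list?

5

Walking parent pointers from c9: reachable set = {c11, c13, c6, c7, c9}.
That is 5 commits.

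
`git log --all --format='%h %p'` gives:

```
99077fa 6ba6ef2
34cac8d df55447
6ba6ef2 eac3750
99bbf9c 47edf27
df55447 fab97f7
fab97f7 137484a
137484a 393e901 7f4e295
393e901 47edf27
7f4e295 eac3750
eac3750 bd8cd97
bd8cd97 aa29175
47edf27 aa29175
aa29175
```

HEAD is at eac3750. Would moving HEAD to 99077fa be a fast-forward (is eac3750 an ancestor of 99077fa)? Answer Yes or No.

A fast-forward from eac3750 to 99077fa is possible iff eac3750 is an ancestor of 99077fa.
Ancestors of 99077fa: {6ba6ef2, 99077fa, aa29175, bd8cd97, eac3750}.
eac3750 is among them, so fast-forward is possible.

Yes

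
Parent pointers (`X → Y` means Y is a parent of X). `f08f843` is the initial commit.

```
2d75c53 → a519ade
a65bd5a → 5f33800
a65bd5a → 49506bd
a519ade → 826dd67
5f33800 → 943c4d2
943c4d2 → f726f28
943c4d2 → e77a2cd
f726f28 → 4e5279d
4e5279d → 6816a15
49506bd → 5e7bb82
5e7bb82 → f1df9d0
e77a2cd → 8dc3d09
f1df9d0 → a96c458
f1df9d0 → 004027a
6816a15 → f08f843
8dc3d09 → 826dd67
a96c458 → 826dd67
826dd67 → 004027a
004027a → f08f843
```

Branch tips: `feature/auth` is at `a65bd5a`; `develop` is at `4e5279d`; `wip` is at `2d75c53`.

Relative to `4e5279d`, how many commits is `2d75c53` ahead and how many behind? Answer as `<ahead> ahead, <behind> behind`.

Reachable from 2d75c53: {004027a, 2d75c53, 826dd67, a519ade, f08f843}.
Reachable from 4e5279d: {4e5279d, 6816a15, f08f843}.
Only in 2d75c53's history (ahead): {004027a, 2d75c53, 826dd67, a519ade} — 4.
Only in 4e5279d's history (behind): {4e5279d, 6816a15} — 2.

4 ahead, 2 behind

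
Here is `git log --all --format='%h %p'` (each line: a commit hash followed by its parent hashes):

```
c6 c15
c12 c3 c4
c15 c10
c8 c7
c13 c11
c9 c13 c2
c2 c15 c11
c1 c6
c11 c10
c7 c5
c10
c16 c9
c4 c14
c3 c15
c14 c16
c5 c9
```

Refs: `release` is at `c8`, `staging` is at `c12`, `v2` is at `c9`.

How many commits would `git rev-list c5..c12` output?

Reachable from c12: {c10, c11, c12, c13, c14, c15, c16, c2, c3, c4, c9}.
Reachable from c5: {c10, c11, c13, c15, c2, c5, c9}.
In c12's history but not c5's: {c12, c14, c16, c3, c4} — 5 commits.

5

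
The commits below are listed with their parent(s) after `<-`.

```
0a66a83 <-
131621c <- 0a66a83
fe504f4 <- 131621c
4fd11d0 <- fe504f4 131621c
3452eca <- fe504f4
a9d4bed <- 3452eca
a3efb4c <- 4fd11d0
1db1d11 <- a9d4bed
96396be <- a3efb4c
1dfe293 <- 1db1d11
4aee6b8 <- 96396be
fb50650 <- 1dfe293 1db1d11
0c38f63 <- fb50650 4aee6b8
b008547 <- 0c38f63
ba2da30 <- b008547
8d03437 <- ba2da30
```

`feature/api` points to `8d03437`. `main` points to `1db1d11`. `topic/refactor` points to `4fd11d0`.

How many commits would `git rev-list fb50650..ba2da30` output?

Reachable from ba2da30: {0a66a83, 0c38f63, 131621c, 1db1d11, 1dfe293, 3452eca, 4aee6b8, 4fd11d0, 96396be, a3efb4c, a9d4bed, b008547, ba2da30, fb50650, fe504f4}.
Reachable from fb50650: {0a66a83, 131621c, 1db1d11, 1dfe293, 3452eca, a9d4bed, fb50650, fe504f4}.
In ba2da30's history but not fb50650's: {0c38f63, 4aee6b8, 4fd11d0, 96396be, a3efb4c, b008547, ba2da30} — 7 commits.

7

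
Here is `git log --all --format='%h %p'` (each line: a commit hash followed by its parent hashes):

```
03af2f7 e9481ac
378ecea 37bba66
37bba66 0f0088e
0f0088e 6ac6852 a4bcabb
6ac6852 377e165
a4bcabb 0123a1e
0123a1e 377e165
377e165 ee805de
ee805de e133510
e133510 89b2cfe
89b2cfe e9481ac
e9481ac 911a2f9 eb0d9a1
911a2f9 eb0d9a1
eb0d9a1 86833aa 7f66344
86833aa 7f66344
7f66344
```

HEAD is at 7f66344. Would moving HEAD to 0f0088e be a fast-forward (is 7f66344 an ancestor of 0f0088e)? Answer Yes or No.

A fast-forward from 7f66344 to 0f0088e is possible iff 7f66344 is an ancestor of 0f0088e.
Ancestors of 0f0088e: {0123a1e, 0f0088e, 377e165, 6ac6852, 7f66344, 86833aa, 89b2cfe, 911a2f9, a4bcabb, e133510, e9481ac, eb0d9a1, ee805de}.
7f66344 is among them, so fast-forward is possible.

Yes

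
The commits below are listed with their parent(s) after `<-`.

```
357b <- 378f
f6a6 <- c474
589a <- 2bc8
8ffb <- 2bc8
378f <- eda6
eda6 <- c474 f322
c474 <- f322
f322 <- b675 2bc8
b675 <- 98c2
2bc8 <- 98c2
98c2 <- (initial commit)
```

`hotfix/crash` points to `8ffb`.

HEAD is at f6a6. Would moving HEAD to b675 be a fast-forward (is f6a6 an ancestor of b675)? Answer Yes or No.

A fast-forward from f6a6 to b675 is possible iff f6a6 is an ancestor of b675.
Ancestors of b675: {98c2, b675}.
f6a6 is not among them, so fast-forward is not possible.

No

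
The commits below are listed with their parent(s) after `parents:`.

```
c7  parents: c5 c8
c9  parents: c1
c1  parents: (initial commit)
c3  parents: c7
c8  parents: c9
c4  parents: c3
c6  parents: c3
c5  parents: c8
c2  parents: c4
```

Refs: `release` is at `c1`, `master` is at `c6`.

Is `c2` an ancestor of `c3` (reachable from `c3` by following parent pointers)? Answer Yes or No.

No

Ancestors of c3: {c1, c3, c5, c7, c8, c9}.
c2 is not in that set, so it is not an ancestor of c3.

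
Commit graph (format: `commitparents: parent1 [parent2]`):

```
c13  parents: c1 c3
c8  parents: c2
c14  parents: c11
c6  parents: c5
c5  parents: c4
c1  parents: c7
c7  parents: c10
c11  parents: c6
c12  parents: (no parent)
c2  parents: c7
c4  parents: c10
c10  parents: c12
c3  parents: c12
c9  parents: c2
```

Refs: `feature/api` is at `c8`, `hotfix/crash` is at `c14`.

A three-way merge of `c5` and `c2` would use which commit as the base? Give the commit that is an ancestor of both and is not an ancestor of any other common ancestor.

Ancestors of c5: {c10, c12, c4, c5}.
Ancestors of c2: {c10, c12, c2, c7}.
Common ancestors: {c10, c12}.
Among these, c10 is not an ancestor of any other common ancestor — it is the merge base.

c10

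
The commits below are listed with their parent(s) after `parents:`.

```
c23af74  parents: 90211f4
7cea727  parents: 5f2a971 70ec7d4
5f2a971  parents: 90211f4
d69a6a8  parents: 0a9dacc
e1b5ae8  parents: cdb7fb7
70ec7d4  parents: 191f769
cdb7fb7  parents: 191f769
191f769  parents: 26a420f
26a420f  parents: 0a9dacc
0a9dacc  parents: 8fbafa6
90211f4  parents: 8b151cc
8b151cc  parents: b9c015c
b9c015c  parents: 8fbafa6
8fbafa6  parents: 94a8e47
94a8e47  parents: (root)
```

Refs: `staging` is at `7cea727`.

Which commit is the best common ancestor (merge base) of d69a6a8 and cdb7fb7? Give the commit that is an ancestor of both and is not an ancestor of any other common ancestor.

0a9dacc

Ancestors of d69a6a8: {0a9dacc, 8fbafa6, 94a8e47, d69a6a8}.
Ancestors of cdb7fb7: {0a9dacc, 191f769, 26a420f, 8fbafa6, 94a8e47, cdb7fb7}.
Common ancestors: {0a9dacc, 8fbafa6, 94a8e47}.
Among these, 0a9dacc is not an ancestor of any other common ancestor — it is the merge base.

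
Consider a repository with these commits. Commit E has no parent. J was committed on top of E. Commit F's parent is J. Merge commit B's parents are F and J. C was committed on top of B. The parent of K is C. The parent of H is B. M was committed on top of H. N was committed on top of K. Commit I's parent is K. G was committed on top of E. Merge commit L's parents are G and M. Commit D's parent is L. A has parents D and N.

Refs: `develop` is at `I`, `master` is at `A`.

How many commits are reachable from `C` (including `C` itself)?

5

Walking parent pointers from C: reachable set = {B, C, E, F, J}.
That is 5 commits.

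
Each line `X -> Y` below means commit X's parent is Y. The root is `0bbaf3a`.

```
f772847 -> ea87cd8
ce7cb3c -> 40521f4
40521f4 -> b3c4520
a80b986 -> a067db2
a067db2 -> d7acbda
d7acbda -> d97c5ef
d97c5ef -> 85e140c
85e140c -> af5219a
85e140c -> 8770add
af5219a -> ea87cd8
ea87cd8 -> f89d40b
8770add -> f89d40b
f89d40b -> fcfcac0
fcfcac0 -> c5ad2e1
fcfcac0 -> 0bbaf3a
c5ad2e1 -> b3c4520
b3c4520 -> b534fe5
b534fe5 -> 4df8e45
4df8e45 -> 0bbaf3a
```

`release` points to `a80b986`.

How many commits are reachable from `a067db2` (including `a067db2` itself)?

14

Walking parent pointers from a067db2: reachable set = {0bbaf3a, 4df8e45, 85e140c, 8770add, a067db2, af5219a, b3c4520, b534fe5, c5ad2e1, d7acbda, d97c5ef, ea87cd8, f89d40b, fcfcac0}.
That is 14 commits.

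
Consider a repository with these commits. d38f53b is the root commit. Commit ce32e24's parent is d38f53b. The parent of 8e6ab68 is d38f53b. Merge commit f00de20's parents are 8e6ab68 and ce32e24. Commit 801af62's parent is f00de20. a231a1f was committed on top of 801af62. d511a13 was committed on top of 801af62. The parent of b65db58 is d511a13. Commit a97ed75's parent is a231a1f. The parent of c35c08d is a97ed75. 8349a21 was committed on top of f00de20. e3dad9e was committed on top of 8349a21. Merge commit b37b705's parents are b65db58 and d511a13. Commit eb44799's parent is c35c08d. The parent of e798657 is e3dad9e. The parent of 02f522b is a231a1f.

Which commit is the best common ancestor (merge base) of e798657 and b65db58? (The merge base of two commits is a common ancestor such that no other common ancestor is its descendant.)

f00de20

Ancestors of e798657: {8349a21, 8e6ab68, ce32e24, d38f53b, e3dad9e, e798657, f00de20}.
Ancestors of b65db58: {801af62, 8e6ab68, b65db58, ce32e24, d38f53b, d511a13, f00de20}.
Common ancestors: {8e6ab68, ce32e24, d38f53b, f00de20}.
Among these, f00de20 is not an ancestor of any other common ancestor — it is the merge base.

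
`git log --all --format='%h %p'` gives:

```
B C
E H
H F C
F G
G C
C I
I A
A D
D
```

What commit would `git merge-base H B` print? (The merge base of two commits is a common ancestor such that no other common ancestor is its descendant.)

C

Ancestors of H: {A, C, D, F, G, H, I}.
Ancestors of B: {A, B, C, D, I}.
Common ancestors: {A, C, D, I}.
Among these, C is not an ancestor of any other common ancestor — it is the merge base.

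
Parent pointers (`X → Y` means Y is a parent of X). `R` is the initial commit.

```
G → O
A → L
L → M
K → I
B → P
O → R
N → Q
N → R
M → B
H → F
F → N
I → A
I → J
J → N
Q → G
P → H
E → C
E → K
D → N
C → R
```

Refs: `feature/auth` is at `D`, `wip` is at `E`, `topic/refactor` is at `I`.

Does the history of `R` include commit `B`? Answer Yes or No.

Ancestors of R: {R}.
B is not in that set, so it is not an ancestor of R.

No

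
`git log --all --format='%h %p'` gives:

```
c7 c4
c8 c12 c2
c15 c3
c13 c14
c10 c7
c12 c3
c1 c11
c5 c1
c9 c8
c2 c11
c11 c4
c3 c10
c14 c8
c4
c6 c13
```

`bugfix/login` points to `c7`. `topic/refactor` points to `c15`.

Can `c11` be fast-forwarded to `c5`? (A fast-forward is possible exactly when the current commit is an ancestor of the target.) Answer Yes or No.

Yes

A fast-forward from c11 to c5 is possible iff c11 is an ancestor of c5.
Ancestors of c5: {c1, c11, c4, c5}.
c11 is among them, so fast-forward is possible.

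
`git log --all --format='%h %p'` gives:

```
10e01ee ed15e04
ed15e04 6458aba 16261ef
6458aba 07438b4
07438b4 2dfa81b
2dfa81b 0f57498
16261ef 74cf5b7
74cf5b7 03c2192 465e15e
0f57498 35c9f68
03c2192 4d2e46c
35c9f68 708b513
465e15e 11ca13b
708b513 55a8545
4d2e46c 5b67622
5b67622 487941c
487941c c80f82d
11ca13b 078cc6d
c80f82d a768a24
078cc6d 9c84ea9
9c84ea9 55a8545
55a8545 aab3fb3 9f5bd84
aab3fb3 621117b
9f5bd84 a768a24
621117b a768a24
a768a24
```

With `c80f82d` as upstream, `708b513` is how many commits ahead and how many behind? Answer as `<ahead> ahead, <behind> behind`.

Reachable from 708b513: {55a8545, 621117b, 708b513, 9f5bd84, a768a24, aab3fb3}.
Reachable from c80f82d: {a768a24, c80f82d}.
Only in 708b513's history (ahead): {55a8545, 621117b, 708b513, 9f5bd84, aab3fb3} — 5.
Only in c80f82d's history (behind): {c80f82d} — 1.

5 ahead, 1 behind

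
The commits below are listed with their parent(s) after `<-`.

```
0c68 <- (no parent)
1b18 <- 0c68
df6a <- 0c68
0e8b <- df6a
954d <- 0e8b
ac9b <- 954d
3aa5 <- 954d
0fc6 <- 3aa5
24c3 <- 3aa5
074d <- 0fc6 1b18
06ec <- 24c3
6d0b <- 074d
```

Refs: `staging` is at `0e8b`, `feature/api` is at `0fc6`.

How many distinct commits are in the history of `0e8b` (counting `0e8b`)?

3

Walking parent pointers from 0e8b: reachable set = {0c68, 0e8b, df6a}.
That is 3 commits.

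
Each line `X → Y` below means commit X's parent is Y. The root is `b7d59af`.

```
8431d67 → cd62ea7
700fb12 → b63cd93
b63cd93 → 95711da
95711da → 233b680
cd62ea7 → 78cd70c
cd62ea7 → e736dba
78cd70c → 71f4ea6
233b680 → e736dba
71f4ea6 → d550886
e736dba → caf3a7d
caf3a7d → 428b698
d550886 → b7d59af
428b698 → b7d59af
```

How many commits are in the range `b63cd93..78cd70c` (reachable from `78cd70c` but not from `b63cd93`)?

Reachable from 78cd70c: {71f4ea6, 78cd70c, b7d59af, d550886}.
Reachable from b63cd93: {233b680, 428b698, 95711da, b63cd93, b7d59af, caf3a7d, e736dba}.
In 78cd70c's history but not b63cd93's: {71f4ea6, 78cd70c, d550886} — 3 commits.

3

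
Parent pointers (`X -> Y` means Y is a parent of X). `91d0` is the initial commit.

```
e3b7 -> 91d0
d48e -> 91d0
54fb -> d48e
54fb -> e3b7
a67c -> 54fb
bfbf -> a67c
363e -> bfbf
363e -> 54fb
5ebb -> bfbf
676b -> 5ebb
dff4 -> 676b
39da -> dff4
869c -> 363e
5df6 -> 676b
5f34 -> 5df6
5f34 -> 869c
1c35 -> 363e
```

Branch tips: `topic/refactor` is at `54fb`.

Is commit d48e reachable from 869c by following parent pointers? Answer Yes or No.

Yes

Ancestors of 869c (commits reachable by following parents): {363e, 54fb, 869c, 91d0, a67c, bfbf, d48e, e3b7}.
d48e is in that set, so it is an ancestor of 869c.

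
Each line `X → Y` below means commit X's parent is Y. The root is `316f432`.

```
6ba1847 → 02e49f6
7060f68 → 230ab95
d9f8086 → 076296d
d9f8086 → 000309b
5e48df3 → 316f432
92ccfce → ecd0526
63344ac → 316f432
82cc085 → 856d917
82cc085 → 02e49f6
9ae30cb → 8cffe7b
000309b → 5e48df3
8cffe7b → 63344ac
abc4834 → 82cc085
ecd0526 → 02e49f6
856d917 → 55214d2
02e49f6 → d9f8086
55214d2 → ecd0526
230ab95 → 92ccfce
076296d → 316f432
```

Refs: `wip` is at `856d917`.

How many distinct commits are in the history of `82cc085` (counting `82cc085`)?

10

Walking parent pointers from 82cc085: reachable set = {000309b, 02e49f6, 076296d, 316f432, 55214d2, 5e48df3, 82cc085, 856d917, d9f8086, ecd0526}.
That is 10 commits.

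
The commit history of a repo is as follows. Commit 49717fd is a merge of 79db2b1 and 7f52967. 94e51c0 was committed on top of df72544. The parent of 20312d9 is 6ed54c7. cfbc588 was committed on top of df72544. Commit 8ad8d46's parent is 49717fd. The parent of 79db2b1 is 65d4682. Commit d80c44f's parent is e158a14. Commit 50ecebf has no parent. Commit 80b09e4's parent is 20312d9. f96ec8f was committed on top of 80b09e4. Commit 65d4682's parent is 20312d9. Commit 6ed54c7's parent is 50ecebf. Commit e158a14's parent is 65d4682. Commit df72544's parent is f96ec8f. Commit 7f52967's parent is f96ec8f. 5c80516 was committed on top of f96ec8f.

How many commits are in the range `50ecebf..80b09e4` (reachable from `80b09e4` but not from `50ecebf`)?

Reachable from 80b09e4: {20312d9, 50ecebf, 6ed54c7, 80b09e4}.
Reachable from 50ecebf: {50ecebf}.
In 80b09e4's history but not 50ecebf's: {20312d9, 6ed54c7, 80b09e4} — 3 commits.

3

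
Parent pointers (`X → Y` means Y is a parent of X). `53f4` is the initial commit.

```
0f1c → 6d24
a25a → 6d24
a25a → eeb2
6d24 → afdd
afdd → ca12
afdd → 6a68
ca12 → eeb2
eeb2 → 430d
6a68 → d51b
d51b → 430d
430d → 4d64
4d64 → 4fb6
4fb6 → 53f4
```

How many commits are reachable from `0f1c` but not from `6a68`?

Reachable from 0f1c: {0f1c, 430d, 4d64, 4fb6, 53f4, 6a68, 6d24, afdd, ca12, d51b, eeb2}.
Reachable from 6a68: {430d, 4d64, 4fb6, 53f4, 6a68, d51b}.
In 0f1c's history but not 6a68's: {0f1c, 6d24, afdd, ca12, eeb2} — 5 commits.

5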